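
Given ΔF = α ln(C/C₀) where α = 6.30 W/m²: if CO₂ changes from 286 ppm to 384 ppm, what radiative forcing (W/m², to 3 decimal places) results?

ΔF = 1.856 W/m²

CO₂: 6.30 × ln(384/286) = 6.30 × ln(1.34266) = 6.30 × 0.29465 = 1.8563 W/m².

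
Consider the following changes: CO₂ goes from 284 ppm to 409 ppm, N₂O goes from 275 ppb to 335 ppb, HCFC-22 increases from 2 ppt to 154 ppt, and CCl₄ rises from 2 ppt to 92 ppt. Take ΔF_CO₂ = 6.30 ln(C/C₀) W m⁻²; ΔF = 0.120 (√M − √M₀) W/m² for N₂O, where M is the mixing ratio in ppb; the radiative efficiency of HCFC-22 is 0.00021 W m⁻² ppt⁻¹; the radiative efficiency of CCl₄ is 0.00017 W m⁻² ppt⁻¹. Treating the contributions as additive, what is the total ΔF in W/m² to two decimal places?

ΔF = 2.55 W/m²

CO₂: 6.30 × ln(409/284) = 6.30 × ln(1.44014) = 6.30 × 0.36474 = 2.2979 W/m².
N₂O: 0.120 × (√335 − √275) = 0.120 × (18.3030 − 16.5831) = 0.120 × 1.7199 = 0.2064 W/m².
HCFC-22: ΔF = 0.00021 × (154 − 2) = 0.00021 × 152 = 0.0319 W/m².
CCl₄: ΔF = 0.00017 × (92 − 2) = 0.00017 × 90 = 0.0153 W/m².
Total ΔF = 2.2979 + 0.2064 + 0.0319 + 0.0153 = 2.5515 W/m².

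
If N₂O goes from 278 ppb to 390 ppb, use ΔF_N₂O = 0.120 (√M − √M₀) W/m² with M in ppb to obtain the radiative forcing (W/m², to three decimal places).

ΔF = 0.369 W/m²

N₂O: 0.120 × (√390 − √278) = 0.120 × (19.7484 − 16.6733) = 0.120 × 3.0751 = 0.3690 W/m².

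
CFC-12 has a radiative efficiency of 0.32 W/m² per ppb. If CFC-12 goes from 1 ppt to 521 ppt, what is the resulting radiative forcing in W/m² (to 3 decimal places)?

ΔF = 0.166 W/m²

CFC-12: Δ = 521 − 1 = 520 ppt = 0.520 ppb; ΔF = 0.32 × 0.520 = 0.1664 W/m².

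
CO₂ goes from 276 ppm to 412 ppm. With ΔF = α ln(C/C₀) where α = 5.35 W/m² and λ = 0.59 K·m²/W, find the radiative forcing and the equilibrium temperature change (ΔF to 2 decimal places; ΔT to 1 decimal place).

CO₂: 5.35 × ln(412/276) = 5.35 × ln(1.49275) = 5.35 × 0.40062 = 2.1433 W/m².
ΔT = λ ΔF = 0.59 × 2.14 = 1.2626 K.

ΔF = 2.14 W/m²; ΔT = 1.3 K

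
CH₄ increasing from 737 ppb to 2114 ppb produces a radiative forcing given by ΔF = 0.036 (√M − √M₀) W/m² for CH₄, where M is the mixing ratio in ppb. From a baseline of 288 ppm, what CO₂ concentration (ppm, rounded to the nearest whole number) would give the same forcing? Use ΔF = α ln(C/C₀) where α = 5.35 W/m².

C ≈ 327 ppm

CH₄ forcing: 0.036 × (√2114 − √737) = 0.036 × (45.9783 − 27.1477) = 0.036 × 18.8306 = 0.67790 W/m².
Set 5.35 ln(C/288) = 0.67790: ln(C/288) = 0.67790/5.35 = 0.12671, so C = 288 × e^0.12671 = 288 × 1.13509 = 326.91 ppm.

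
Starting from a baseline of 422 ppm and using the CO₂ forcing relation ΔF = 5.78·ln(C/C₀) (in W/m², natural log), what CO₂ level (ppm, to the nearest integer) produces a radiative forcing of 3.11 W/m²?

Set 5.78 ln(C/422) = 3.11, so ln(C/422) = 3.11/5.78 = 0.53806.
Then C/422 = e^0.53806 = 1.71268, giving C = 422 × 1.71268 = 722.75 ppm.

C ≈ 723 ppm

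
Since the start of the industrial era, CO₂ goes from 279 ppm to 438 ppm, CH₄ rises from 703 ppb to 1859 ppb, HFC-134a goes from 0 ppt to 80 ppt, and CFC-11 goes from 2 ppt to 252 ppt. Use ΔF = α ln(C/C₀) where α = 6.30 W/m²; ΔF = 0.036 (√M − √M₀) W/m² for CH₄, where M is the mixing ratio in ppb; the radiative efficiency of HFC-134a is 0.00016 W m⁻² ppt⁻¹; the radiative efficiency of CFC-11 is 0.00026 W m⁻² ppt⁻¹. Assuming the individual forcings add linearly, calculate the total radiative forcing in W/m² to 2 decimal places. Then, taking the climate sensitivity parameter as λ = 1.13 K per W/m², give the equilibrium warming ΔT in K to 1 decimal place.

ΔF = 3.52 W/m²; ΔT = 4.0 K

CO₂: 6.30 × ln(438/279) = 6.30 × ln(1.56989) = 6.30 × 0.45101 = 2.8414 W/m².
CH₄: 0.036 × (√1859 − √703) = 0.036 × (43.1161 − 26.5141) = 0.036 × 16.6020 = 0.5977 W/m².
HFC-134a: ΔF = 0.00016 × (80 − 0) = 0.00016 × 80 = 0.0128 W/m².
CFC-11: ΔF = 0.00026 × (252 − 2) = 0.00026 × 250 = 0.0650 W/m².
Total ΔF = 2.8414 + 0.5977 + 0.0128 + 0.0650 = 3.5169 W/m².
ΔT = λ ΔF = 1.13 × 3.52 = 3.9776 K.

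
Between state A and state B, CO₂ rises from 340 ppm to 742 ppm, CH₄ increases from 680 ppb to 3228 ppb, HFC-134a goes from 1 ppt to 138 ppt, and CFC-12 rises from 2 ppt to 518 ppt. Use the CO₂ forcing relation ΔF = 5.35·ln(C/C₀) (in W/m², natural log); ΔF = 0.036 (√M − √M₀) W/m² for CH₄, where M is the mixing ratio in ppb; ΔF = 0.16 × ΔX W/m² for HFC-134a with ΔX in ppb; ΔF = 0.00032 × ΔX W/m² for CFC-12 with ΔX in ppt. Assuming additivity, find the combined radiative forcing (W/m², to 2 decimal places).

ΔF = 5.47 W/m²

CO₂: 5.35 × ln(742/340) = 5.35 × ln(2.18235) = 5.35 × 0.78040 = 4.1751 W/m².
CH₄: 0.036 × (√3228 − √680) = 0.036 × (56.8155 − 26.0768) = 0.036 × 30.7387 = 1.1066 W/m².
HFC-134a: Δ = 138 − 1 = 137 ppt = 0.137 ppb; ΔF = 0.16 × 0.137 = 0.0219 W/m².
CFC-12: ΔF = 0.00032 × (518 − 2) = 0.00032 × 516 = 0.1651 W/m².
Total ΔF = 4.1751 + 1.1066 + 0.0219 + 0.1651 = 5.4687 W/m².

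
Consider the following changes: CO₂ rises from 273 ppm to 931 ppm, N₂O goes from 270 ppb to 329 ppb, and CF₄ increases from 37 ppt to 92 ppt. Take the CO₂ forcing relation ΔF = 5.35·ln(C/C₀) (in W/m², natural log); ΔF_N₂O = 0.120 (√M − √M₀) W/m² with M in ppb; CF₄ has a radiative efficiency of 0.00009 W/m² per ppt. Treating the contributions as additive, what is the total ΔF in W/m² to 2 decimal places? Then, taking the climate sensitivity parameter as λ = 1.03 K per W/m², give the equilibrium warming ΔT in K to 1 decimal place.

ΔF = 6.77 W/m²; ΔT = 7.0 K

CO₂: 5.35 × ln(931/273) = 5.35 × ln(3.41026) = 5.35 × 1.22679 = 6.5633 W/m².
N₂O: 0.120 × (√329 − √270) = 0.120 × (18.1384 − 16.4317) = 0.120 × 1.7067 = 0.2048 W/m².
CF₄: ΔF = 0.00009 × (92 − 37) = 0.00009 × 55 = 0.0050 W/m².
Total ΔF = 6.5633 + 0.2048 + 0.0050 = 6.7731 W/m².
ΔT = λ ΔF = 1.03 × 6.77 = 6.9731 K.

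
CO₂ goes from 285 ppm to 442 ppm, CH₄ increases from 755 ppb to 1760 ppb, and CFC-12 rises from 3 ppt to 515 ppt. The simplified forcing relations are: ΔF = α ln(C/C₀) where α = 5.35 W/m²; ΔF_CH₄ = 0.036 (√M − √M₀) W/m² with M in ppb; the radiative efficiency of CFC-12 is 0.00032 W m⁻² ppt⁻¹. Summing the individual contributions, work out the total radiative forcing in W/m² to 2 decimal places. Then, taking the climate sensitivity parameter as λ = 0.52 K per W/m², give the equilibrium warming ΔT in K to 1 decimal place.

CO₂: 5.35 × ln(442/285) = 5.35 × ln(1.55088) = 5.35 × 0.43882 = 2.3477 W/m².
CH₄: 0.036 × (√1760 − √755) = 0.036 × (41.9524 − 27.4773) = 0.036 × 14.4751 = 0.5211 W/m².
CFC-12: ΔF = 0.00032 × (515 − 3) = 0.00032 × 512 = 0.1638 W/m².
Total ΔF = 2.3477 + 0.5211 + 0.1638 = 3.0326 W/m².
ΔT = λ ΔF = 0.52 × 3.03 = 1.5756 K.

ΔF = 3.03 W/m²; ΔT = 1.6 K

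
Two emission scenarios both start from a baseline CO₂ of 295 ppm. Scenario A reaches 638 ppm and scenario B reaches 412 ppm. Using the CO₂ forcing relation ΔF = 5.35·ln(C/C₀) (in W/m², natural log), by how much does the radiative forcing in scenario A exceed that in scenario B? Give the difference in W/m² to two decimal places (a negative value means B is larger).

ΔF_A = 5.35 ln(638/295) = 5.35 × 0.77136 = 4.1268 W/m².
ΔF_B = 5.35 ln(412/295) = 5.35 × 0.33405 = 1.7872 W/m².
Difference: 4.1268 − 1.7872 = 2.3396 W/m².
(Equivalently, ΔF_A − ΔF_B = 5.35 ln(638/412) = 5.35 × 0.43731 = 2.3396 W/m².)

ΔF_A − ΔF_B = 2.34 W/m²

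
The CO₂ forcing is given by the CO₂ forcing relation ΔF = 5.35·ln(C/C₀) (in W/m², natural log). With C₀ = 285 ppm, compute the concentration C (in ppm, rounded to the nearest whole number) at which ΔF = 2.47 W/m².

Set 5.35 ln(C/285) = 2.47, so ln(C/285) = 2.47/5.35 = 0.46168.
Then C/285 = e^0.46168 = 1.58674, giving C = 285 × 1.58674 = 452.22 ppm.

C ≈ 452 ppm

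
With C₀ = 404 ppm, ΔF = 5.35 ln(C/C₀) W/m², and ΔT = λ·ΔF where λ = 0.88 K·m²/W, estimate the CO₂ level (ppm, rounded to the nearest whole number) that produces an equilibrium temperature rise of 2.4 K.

C ≈ 673 ppm

Required forcing: ΔF = ΔT/λ = 2.4/0.88 = 2.7273 W/m².
Then ln(C/404) = ΔF/5.35 = 2.7273/5.35 = 0.50978.
So C = 404 × e^0.50978 = 404 × 1.66492 = 672.63 ppm.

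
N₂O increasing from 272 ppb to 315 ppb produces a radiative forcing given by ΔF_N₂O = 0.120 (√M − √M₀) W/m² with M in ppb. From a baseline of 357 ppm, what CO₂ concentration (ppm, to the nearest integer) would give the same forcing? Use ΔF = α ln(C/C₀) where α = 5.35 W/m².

N₂O forcing: 0.120 × (√315 − √272) = 0.120 × (17.7482 − 16.4924) = 0.120 × 1.2558 = 0.15070 W/m².
Set 5.35 ln(C/357) = 0.15070: ln(C/357) = 0.15070/5.35 = 0.02817, so C = 357 × e^0.02817 = 357 × 1.02857 = 367.20 ppm.

C ≈ 367 ppm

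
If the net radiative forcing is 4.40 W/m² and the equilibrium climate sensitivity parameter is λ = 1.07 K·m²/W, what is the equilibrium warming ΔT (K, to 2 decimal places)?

ΔT = 4.71 K

ΔT = λ ΔF = 1.07 × 4.40 = 4.7080 K.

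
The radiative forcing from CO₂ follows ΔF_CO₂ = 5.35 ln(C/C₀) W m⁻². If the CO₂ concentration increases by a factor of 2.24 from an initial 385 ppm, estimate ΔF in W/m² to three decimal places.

ΔF = 4.315 W/m²

ΔF = 5.35 × ln(2.24) = 5.35 × 0.80648 = 4.3147 W/m².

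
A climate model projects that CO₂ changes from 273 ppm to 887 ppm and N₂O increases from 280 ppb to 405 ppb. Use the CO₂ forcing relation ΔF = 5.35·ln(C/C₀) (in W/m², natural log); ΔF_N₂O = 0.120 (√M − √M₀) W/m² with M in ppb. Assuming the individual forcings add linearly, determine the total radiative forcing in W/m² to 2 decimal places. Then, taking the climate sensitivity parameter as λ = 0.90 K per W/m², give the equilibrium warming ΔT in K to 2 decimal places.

CO₂: 5.35 × ln(887/273) = 5.35 × ln(3.24908) = 5.35 × 1.17837 = 6.3043 W/m².
N₂O: 0.120 × (√405 − √280) = 0.120 × (20.1246 − 16.7332) = 0.120 × 3.3914 = 0.4070 W/m².
Total ΔF = 6.3043 + 0.4070 = 6.7113 W/m².
ΔT = λ ΔF = 0.90 × 6.71 = 6.0390 K.

ΔF = 6.71 W/m²; ΔT = 6.04 K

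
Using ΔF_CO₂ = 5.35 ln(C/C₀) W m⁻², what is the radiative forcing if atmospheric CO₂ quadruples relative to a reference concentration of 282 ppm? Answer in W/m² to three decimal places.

ΔF = 7.417 W/m²

ΔF = 5.35 × ln(4) = 5.35 × 1.38629 = 7.4167 W/m².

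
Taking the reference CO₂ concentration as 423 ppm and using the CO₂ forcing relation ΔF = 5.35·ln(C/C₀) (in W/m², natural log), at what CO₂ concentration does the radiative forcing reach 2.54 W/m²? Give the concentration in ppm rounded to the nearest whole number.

Set 5.35 ln(C/423) = 2.54, so ln(C/423) = 2.54/5.35 = 0.47477.
Then C/423 = e^0.47477 = 1.60764, giving C = 423 × 1.60764 = 680.03 ppm.

C ≈ 680 ppm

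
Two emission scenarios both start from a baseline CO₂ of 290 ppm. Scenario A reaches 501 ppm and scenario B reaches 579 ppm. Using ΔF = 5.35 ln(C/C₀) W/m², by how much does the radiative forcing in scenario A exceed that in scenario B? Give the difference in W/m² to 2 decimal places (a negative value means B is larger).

ΔF_A = 5.35 ln(501/290) = 5.35 × 0.54673 = 2.9250 W/m².
ΔF_B = 5.35 ln(579/290) = 5.35 × 0.69142 = 3.6991 W/m².
Difference: 2.9250 − 3.6991 = -0.7741 W/m².

ΔF_A − ΔF_B = -0.77 W/m²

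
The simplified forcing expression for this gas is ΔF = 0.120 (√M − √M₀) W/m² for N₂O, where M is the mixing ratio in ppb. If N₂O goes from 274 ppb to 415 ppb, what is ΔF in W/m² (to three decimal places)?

N₂O: 0.120 × (√415 − √274) = 0.120 × (20.3715 − 16.5529) = 0.120 × 3.8186 = 0.4582 W/m².

ΔF = 0.458 W/m²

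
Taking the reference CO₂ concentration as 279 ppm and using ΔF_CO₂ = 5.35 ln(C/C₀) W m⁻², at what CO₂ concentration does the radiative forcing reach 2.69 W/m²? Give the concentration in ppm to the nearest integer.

C ≈ 461 ppm

Set 5.35 ln(C/279) = 2.69, so ln(C/279) = 2.69/5.35 = 0.50280.
Then C/279 = e^0.50280 = 1.65334, giving C = 279 × 1.65334 = 461.28 ppm.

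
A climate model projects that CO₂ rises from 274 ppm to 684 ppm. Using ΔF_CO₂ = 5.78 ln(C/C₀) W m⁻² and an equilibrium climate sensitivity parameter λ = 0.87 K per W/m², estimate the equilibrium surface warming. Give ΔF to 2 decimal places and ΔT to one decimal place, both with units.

ΔF = 5.29 W/m²; ΔT = 4.6 K

CO₂: 5.78 × ln(684/274) = 5.78 × ln(2.49635) = 5.78 × 0.91483 = 5.2877 W/m².
ΔT = λ ΔF = 0.87 × 5.29 = 4.6023 K.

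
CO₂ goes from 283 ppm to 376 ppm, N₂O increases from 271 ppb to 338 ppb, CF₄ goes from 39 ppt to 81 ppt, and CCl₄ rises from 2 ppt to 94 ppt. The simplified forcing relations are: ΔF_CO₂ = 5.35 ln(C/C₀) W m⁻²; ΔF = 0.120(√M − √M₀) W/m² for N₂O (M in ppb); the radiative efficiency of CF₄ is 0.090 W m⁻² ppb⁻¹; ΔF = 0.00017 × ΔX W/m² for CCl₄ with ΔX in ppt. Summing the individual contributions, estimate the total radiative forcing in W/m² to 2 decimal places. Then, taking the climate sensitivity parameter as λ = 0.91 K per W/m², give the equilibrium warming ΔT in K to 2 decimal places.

CO₂: 5.35 × ln(376/283) = 5.35 × ln(1.32862) = 5.35 × 0.28414 = 1.5201 W/m².
N₂O: 0.120 × (√338 − √271) = 0.120 × (18.3848 − 16.4621) = 0.120 × 1.9227 = 0.2307 W/m².
CF₄: Δ = 81 − 39 = 42 ppt = 0.042 ppb; ΔF = 0.090 × 0.042 = 0.0038 W/m².
CCl₄: ΔF = 0.00017 × (94 − 2) = 0.00017 × 92 = 0.0156 W/m².
Total ΔF = 1.5201 + 0.2307 + 0.0038 + 0.0156 = 1.7702 W/m².
ΔT = λ ΔF = 0.91 × 1.77 = 1.6107 K.

ΔF = 1.77 W/m²; ΔT = 1.61 K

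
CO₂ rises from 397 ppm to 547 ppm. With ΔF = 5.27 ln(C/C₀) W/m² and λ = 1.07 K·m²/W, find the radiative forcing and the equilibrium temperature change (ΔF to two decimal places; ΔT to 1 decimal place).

CO₂: 5.27 × ln(547/397) = 5.27 × ln(1.37783) = 5.27 × 0.32051 = 1.6891 W/m².
ΔT = λ ΔF = 1.07 × 1.69 = 1.8083 K.

ΔF = 1.69 W/m²; ΔT = 1.8 K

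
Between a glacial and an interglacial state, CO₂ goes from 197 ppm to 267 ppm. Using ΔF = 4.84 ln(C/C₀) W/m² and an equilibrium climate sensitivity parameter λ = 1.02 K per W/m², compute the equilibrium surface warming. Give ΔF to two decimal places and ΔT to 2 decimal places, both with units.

CO₂: 4.84 × ln(267/197) = 4.84 × ln(1.35533) = 4.84 × 0.30404 = 1.4716 W/m².
ΔT = λ ΔF = 1.02 × 1.47 = 1.4994 K.

ΔF = 1.47 W/m²; ΔT = 1.50 K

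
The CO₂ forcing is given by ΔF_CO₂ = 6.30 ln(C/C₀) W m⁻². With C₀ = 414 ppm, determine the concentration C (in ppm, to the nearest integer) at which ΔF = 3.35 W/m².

C ≈ 705 ppm

Set 6.30 ln(C/414) = 3.35, so ln(C/414) = 3.35/6.30 = 0.53175.
Then C/414 = e^0.53175 = 1.70191, giving C = 414 × 1.70191 = 704.59 ppm.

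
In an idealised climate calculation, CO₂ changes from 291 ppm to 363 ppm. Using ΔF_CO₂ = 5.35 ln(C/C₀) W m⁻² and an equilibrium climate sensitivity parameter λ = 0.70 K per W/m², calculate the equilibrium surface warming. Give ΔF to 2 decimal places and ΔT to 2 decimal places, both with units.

CO₂: 5.35 × ln(363/291) = 5.35 × ln(1.24742) = 5.35 × 0.22108 = 1.1828 W/m².
ΔT = λ ΔF = 0.70 × 1.18 = 0.8260 K.

ΔF = 1.18 W/m²; ΔT = 0.83 K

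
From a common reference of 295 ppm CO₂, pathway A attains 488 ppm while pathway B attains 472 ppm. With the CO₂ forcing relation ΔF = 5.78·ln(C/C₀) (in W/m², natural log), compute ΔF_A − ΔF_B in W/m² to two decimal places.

ΔF_A = 5.78 ln(488/295) = 5.78 × 0.50334 = 2.9093 W/m².
ΔF_B = 5.78 ln(472/295) = 5.78 × 0.47000 = 2.7166 W/m².
Difference: 2.9093 − 2.7166 = 0.1927 W/m².

ΔF_A − ΔF_B = 0.19 W/m²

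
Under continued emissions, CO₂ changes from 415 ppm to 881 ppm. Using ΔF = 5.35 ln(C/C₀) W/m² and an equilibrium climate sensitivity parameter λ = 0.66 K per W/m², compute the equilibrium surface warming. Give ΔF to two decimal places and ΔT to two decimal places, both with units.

CO₂: 5.35 × ln(881/415) = 5.35 × ln(2.12289) = 5.35 × 0.75278 = 4.0274 W/m².
ΔT = λ ΔF = 0.66 × 4.03 = 2.6598 K.

ΔF = 4.03 W/m²; ΔT = 2.66 K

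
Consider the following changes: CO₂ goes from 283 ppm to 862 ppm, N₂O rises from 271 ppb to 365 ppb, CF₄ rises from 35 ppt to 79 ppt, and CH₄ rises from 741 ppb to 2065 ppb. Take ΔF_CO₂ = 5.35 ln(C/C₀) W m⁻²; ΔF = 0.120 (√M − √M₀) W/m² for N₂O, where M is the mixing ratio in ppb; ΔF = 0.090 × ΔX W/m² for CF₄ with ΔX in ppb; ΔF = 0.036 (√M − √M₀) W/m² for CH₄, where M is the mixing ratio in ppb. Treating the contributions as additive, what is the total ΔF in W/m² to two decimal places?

CO₂: 5.35 × ln(862/283) = 5.35 × ln(3.04594) = 5.35 × 1.11381 = 5.9589 W/m².
N₂O: 0.120 × (√365 − √271) = 0.120 × (19.1050 − 16.4621) = 0.120 × 2.6429 = 0.3171 W/m².
CF₄: Δ = 79 − 35 = 44 ppt = 0.044 ppb; ΔF = 0.090 × 0.044 = 0.0040 W/m².
CH₄: 0.036 × (√2065 − √741) = 0.036 × (45.4423 − 27.2213) = 0.036 × 18.2210 = 0.6560 W/m².
Total ΔF = 5.9589 + 0.3171 + 0.0040 + 0.6560 = 6.9360 W/m².

ΔF = 6.94 W/m²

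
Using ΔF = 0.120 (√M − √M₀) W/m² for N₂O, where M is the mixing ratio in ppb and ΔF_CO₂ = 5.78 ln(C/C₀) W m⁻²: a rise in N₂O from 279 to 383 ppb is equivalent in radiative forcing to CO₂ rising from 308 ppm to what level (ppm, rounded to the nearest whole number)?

C ≈ 327 ppm

N₂O forcing: 0.120 × (√383 − √279) = 0.120 × (19.5704 − 16.7033) = 0.120 × 2.8671 = 0.34405 W/m².
Set 5.78 ln(C/308) = 0.34405: ln(C/308) = 0.34405/5.78 = 0.05952, so C = 308 × e^0.05952 = 308 × 1.06133 = 326.89 ppm.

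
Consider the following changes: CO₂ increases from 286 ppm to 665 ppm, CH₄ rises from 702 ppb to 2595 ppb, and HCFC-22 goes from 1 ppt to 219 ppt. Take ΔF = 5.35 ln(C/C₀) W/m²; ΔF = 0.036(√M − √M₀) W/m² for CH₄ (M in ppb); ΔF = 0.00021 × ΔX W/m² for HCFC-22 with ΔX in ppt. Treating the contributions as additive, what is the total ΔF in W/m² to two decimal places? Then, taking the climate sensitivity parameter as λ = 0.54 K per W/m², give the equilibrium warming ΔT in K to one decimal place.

ΔF = 5.44 W/m²; ΔT = 2.9 K

CO₂: 5.35 × ln(665/286) = 5.35 × ln(2.32517) = 5.35 × 0.84379 = 4.5143 W/m².
CH₄: 0.036 × (√2595 − √702) = 0.036 × (50.9411 − 26.4953) = 0.036 × 24.4458 = 0.8800 W/m².
HCFC-22: ΔF = 0.00021 × (219 − 1) = 0.00021 × 218 = 0.0458 W/m².
Total ΔF = 4.5143 + 0.8800 + 0.0458 = 5.4401 W/m².
ΔT = λ ΔF = 0.54 × 5.44 = 2.9376 K.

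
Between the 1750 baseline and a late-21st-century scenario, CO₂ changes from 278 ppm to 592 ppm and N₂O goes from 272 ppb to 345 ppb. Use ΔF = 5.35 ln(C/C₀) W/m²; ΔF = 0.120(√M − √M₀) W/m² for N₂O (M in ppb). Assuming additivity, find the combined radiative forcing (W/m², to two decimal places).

CO₂: 5.35 × ln(592/278) = 5.35 × ln(2.12950) = 5.35 × 0.75589 = 4.0440 W/m².
N₂O: 0.120 × (√345 − √272) = 0.120 × (18.5742 − 16.4924) = 0.120 × 2.0818 = 0.2498 W/m².
Total ΔF = 4.0440 + 0.2498 = 4.2938 W/m².

ΔF = 4.29 W/m²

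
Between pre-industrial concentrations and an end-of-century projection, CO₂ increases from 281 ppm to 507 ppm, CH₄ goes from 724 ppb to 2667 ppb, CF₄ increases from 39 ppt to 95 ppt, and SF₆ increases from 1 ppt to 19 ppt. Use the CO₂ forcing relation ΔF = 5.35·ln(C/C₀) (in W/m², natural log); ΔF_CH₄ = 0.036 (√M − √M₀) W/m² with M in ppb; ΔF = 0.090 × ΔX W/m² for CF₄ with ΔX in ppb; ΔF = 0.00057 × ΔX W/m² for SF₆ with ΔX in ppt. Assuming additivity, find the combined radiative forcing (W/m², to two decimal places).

CO₂: 5.35 × ln(507/281) = 5.35 × ln(1.80427) = 5.35 × 0.59016 = 3.1574 W/m².
CH₄: 0.036 × (√2667 − √724) = 0.036 × (51.6430 − 26.9072) = 0.036 × 24.7358 = 0.8905 W/m².
CF₄: Δ = 95 − 39 = 56 ppt = 0.056 ppb; ΔF = 0.090 × 0.056 = 0.0050 W/m².
SF₆: ΔF = 0.00057 × (19 − 1) = 0.00057 × 18 = 0.0103 W/m².
Total ΔF = 3.1574 + 0.8905 + 0.0050 + 0.0103 = 4.0632 W/m².

ΔF = 4.06 W/m²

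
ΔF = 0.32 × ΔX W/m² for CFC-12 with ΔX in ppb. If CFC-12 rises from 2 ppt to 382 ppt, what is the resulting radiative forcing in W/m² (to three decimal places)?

CFC-12: Δ = 382 − 2 = 380 ppt = 0.380 ppb; ΔF = 0.32 × 0.380 = 0.1216 W/m².

ΔF = 0.122 W/m²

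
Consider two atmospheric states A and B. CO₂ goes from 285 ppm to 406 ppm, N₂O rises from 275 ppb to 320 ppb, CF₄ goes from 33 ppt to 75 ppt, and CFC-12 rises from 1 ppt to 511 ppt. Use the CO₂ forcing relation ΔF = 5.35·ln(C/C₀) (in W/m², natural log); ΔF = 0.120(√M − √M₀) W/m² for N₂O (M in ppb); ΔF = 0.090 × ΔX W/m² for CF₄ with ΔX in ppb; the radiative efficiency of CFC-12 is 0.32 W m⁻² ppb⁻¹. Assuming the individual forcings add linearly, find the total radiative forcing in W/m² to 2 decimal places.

ΔF = 2.22 W/m²

CO₂: 5.35 × ln(406/285) = 5.35 × ln(1.42456) = 5.35 × 0.35386 = 1.8932 W/m².
N₂O: 0.120 × (√320 − √275) = 0.120 × (17.8885 − 16.5831) = 0.120 × 1.3054 = 0.1566 W/m².
CF₄: Δ = 75 − 33 = 42 ppt = 0.042 ppb; ΔF = 0.090 × 0.042 = 0.0038 W/m².
CFC-12: Δ = 511 − 1 = 510 ppt = 0.510 ppb; ΔF = 0.32 × 0.510 = 0.1632 W/m².
Total ΔF = 1.8932 + 0.1566 + 0.0038 + 0.1632 = 2.2168 W/m².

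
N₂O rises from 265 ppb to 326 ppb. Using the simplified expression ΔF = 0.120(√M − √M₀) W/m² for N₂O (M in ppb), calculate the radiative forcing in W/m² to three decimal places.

ΔF = 0.213 W/m²

N₂O: 0.120 × (√326 − √265) = 0.120 × (18.0555 − 16.2788) = 0.120 × 1.7767 = 0.2132 W/m².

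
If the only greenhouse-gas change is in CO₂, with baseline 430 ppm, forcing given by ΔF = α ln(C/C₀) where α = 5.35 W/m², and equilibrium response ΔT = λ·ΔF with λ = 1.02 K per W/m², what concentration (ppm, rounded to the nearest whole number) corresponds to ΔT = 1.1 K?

C ≈ 526 ppm

Required forcing: ΔF = ΔT/λ = 1.1/1.02 = 1.0784 W/m².
Then ln(C/430) = ΔF/5.35 = 1.0784/5.35 = 0.20157.
So C = 430 × e^0.20157 = 430 × 1.22332 = 526.03 ppm.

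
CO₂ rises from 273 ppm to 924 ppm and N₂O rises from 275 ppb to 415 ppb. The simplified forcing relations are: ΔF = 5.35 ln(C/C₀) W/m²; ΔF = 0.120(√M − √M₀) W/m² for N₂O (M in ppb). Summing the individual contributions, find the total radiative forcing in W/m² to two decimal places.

CO₂: 5.35 × ln(924/273) = 5.35 × ln(3.38462) = 5.35 × 1.21924 = 6.5229 W/m².
N₂O: 0.120 × (√415 − √275) = 0.120 × (20.3715 − 16.5831) = 0.120 × 3.7884 = 0.4546 W/m².
Total ΔF = 6.5229 + 0.4546 = 6.9775 W/m².

ΔF = 6.98 W/m²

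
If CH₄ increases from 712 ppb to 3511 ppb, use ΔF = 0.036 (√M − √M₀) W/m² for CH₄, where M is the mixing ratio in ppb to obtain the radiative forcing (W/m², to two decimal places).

ΔF = 1.17 W/m²

CH₄: 0.036 × (√3511 − √712) = 0.036 × (59.2537 − 26.6833) = 0.036 × 32.5704 = 1.1725 W/m².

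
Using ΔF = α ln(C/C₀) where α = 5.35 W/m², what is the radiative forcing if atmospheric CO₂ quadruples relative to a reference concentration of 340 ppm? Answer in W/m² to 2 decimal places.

ΔF = 7.42 W/m²

Because the forcing depends only on the ratio C/C₀, the initial concentration does not enter.
ΔF = 5.35 × ln(4) = 5.35 × 1.38629 = 7.4167 W/m².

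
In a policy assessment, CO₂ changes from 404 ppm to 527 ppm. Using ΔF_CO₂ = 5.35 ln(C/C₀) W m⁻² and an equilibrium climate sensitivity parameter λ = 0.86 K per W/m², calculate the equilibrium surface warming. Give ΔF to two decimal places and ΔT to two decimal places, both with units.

CO₂: 5.35 × ln(527/404) = 5.35 × ln(1.30446) = 5.35 × 0.26579 = 1.4220 W/m².
ΔT = λ ΔF = 0.86 × 1.42 = 1.2212 K.

ΔF = 1.42 W/m²; ΔT = 1.22 K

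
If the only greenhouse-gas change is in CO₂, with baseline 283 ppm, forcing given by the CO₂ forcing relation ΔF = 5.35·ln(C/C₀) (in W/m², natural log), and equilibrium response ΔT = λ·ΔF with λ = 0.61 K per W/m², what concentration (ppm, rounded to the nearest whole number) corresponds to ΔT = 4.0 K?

C ≈ 964 ppm

Required forcing: ΔF = ΔT/λ = 4.0/0.61 = 6.5574 W/m².
Then ln(C/283) = ΔF/5.35 = 6.5574/5.35 = 1.22568.
So C = 283 × e^1.22568 = 283 × 3.40648 = 964.03 ppm.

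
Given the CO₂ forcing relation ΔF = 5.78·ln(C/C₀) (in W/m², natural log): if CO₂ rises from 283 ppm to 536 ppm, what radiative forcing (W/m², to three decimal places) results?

CO₂: 5.78 × ln(536/283) = 5.78 × ln(1.89399) = 5.78 × 0.63869 = 3.6916 W/m².

ΔF = 3.692 W/m²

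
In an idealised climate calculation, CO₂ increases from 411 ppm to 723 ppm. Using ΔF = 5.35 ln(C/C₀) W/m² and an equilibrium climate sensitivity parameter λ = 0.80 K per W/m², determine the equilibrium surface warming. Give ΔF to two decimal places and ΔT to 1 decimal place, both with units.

ΔF = 3.02 W/m²; ΔT = 2.4 K

CO₂: 5.35 × ln(723/411) = 5.35 × ln(1.75912) = 5.35 × 0.56481 = 3.0217 W/m².
ΔT = λ ΔF = 0.80 × 3.02 = 2.4160 K.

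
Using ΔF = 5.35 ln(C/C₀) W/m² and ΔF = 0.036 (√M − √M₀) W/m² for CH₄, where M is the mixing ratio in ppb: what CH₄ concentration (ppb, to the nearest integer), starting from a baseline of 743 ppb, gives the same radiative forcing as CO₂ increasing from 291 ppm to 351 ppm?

M ≈ 3038 ppb

CO₂ forcing: 5.35 × ln(351/291) = 5.35 × 0.187463 = 1.00293 W/m².
Set 0.036(√M − √743) = 1.00293: √M = 1.00293/0.036 + √743 = 27.8592 + 27.2580 = 55.1172.
M = (55.1172)² = 3037.91 ppb.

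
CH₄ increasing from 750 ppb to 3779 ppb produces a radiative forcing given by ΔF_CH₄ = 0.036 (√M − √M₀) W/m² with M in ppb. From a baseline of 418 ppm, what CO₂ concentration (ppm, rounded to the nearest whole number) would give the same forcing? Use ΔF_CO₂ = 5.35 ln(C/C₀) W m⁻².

C ≈ 526 ppm

CH₄ forcing: 0.036 × (√3779 − √750) = 0.036 × (61.4736 − 27.3861) = 0.036 × 34.0875 = 1.22715 W/m².
Set 5.35 ln(C/418) = 1.22715: ln(C/418) = 1.22715/5.35 = 0.22937, so C = 418 × e^0.22937 = 418 × 1.25781 = 525.76 ppm.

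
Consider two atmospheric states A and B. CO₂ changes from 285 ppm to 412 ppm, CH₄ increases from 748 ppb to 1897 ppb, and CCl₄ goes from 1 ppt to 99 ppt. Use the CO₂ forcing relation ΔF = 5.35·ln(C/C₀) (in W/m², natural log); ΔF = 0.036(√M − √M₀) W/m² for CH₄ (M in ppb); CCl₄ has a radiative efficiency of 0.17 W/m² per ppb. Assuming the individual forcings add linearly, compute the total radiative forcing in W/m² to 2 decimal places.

ΔF = 2.57 W/m²

CO₂: 5.35 × ln(412/285) = 5.35 × ln(1.44561) = 5.35 × 0.36853 = 1.9716 W/m².
CH₄: 0.036 × (√1897 − √748) = 0.036 × (43.5546 − 27.3496) = 0.036 × 16.2050 = 0.5834 W/m².
CCl₄: Δ = 99 − 1 = 98 ppt = 0.098 ppb; ΔF = 0.17 × 0.098 = 0.0167 W/m².
Total ΔF = 1.9716 + 0.5834 + 0.0167 = 2.5717 W/m².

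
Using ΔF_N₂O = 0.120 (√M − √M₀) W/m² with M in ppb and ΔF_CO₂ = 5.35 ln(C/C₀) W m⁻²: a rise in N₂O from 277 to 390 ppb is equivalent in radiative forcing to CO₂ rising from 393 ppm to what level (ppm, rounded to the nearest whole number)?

C ≈ 421 ppm

N₂O forcing: 0.120 × (√390 − √277) = 0.120 × (19.7484 − 16.6433) = 0.120 × 3.1051 = 0.37261 W/m².
Set 5.35 ln(C/393) = 0.37261: ln(C/393) = 0.37261/5.35 = 0.06965, so C = 393 × e^0.06965 = 393 × 1.07213 = 421.35 ppm.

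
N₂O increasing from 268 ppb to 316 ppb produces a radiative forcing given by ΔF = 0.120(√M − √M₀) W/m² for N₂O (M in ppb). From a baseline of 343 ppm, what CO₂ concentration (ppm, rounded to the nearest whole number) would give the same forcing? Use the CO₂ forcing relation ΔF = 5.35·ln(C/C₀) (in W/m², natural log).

C ≈ 354 ppm

N₂O forcing: 0.120 × (√316 − √268) = 0.120 × (17.7764 − 16.3707) = 0.120 × 1.4057 = 0.16868 W/m².
Set 5.35 ln(C/343) = 0.16868: ln(C/343) = 0.16868/5.35 = 0.03153, so C = 343 × e^0.03153 = 343 × 1.03203 = 353.99 ppm.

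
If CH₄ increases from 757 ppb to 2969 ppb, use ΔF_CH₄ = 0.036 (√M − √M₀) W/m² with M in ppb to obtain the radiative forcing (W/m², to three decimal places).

ΔF = 0.971 W/m²

CH₄: 0.036 × (√2969 − √757) = 0.036 × (54.4885 − 27.5136) = 0.036 × 26.9749 = 0.9711 W/m².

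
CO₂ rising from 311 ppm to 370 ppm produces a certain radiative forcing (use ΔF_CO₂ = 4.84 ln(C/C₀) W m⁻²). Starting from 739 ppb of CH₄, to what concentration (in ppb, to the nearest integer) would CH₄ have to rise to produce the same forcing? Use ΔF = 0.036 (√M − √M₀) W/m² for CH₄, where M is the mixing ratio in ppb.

CO₂ forcing: 4.84 × ln(370/311) = 4.84 × 0.173710 = 0.84076 W/m².
Set 0.036(√M − √739) = 0.84076: √M = 0.84076/0.036 + √739 = 23.3544 + 27.1846 = 50.5390.
M = (50.5390)² = 2554.19 ppb.

M ≈ 2554 ppb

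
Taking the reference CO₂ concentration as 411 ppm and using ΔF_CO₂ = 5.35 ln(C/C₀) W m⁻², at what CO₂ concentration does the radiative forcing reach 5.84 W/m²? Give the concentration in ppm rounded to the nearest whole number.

Set 5.35 ln(C/411) = 5.84, so ln(C/411) = 5.84/5.35 = 1.09159.
Then C/411 = e^1.09159 = 2.97901, giving C = 411 × 2.97901 = 1224.37 ppm.

C ≈ 1224 ppm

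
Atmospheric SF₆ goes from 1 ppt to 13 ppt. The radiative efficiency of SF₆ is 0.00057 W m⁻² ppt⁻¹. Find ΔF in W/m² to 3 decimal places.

SF₆: ΔF = 0.00057 × (13 − 1) = 0.00057 × 12 = 0.0068 W/m².

ΔF = 0.007 W/m²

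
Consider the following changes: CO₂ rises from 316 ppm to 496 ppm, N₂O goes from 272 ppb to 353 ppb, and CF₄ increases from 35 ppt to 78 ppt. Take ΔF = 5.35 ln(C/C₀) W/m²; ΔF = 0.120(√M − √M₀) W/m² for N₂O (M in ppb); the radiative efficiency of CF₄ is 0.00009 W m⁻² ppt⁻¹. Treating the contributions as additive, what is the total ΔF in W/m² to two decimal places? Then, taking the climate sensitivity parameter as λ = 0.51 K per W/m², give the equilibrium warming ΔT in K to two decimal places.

CO₂: 5.35 × ln(496/316) = 5.35 × ln(1.56962) = 5.35 × 0.45083 = 2.4119 W/m².
N₂O: 0.120 × (√353 − √272) = 0.120 × (18.7883 − 16.4924) = 0.120 × 2.2959 = 0.2755 W/m².
CF₄: ΔF = 0.00009 × (78 − 35) = 0.00009 × 43 = 0.0039 W/m².
Total ΔF = 2.4119 + 0.2755 + 0.0039 = 2.6913 W/m².
ΔT = λ ΔF = 0.51 × 2.69 = 1.3719 K.

ΔF = 2.69 W/m²; ΔT = 1.37 K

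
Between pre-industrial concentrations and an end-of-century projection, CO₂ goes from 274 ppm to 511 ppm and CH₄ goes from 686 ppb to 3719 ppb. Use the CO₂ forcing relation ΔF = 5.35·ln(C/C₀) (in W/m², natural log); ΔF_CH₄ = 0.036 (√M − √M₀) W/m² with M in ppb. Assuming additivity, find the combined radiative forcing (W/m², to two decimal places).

ΔF = 4.59 W/m²

CO₂: 5.35 × ln(511/274) = 5.35 × ln(1.86496) = 5.35 × 0.62324 = 3.3343 W/m².
CH₄: 0.036 × (√3719 − √686) = 0.036 × (60.9836 − 26.1916) = 0.036 × 34.7920 = 1.2525 W/m².
Total ΔF = 3.3343 + 1.2525 = 4.5868 W/m².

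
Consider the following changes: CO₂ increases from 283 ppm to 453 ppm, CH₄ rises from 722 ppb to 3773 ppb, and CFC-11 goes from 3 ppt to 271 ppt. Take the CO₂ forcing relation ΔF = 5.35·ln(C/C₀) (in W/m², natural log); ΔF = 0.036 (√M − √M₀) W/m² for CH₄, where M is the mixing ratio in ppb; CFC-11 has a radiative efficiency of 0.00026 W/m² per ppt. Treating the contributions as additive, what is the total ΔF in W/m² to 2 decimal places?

ΔF = 3.83 W/m²

CO₂: 5.35 × ln(453/283) = 5.35 × ln(1.60071) = 5.35 × 0.47045 = 2.5169 W/m².
CH₄: 0.036 × (√3773 − √722) = 0.036 × (61.4248 − 26.8701) = 0.036 × 34.5547 = 1.2440 W/m².
CFC-11: ΔF = 0.00026 × (271 − 3) = 0.00026 × 268 = 0.0697 W/m².
Total ΔF = 2.5169 + 1.2440 + 0.0697 = 3.8306 W/m².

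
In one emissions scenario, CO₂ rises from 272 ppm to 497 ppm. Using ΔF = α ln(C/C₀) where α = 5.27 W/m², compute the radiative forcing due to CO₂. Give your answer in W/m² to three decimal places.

CO₂ absorption bands are partially saturated, so forcing scales with the logarithm of the concentration ratio.
CO₂: 5.27 × ln(497/272) = 5.27 × ln(1.82721) = 5.27 × 0.60279 = 3.1767 W/m².

ΔF = 3.177 W/m²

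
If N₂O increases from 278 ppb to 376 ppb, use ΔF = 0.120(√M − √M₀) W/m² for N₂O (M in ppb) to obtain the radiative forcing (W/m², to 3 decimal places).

ΔF = 0.326 W/m²

N₂O: 0.120 × (√376 − √278) = 0.120 × (19.3907 − 16.6733) = 0.120 × 2.7174 = 0.3261 W/m².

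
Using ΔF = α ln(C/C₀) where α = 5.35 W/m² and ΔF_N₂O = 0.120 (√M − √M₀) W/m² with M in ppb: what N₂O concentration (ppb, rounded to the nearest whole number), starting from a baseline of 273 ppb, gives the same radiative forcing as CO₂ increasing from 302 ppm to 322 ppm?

CO₂ forcing: 5.35 × ln(322/302) = 5.35 × 0.064125 = 0.34307 W/m².
Set 0.120(√M − √273) = 0.34307: √M = 0.34307/0.120 + √273 = 2.8589 + 16.5227 = 19.3816.
M = (19.3816)² = 375.65 ppb.

M ≈ 376 ppb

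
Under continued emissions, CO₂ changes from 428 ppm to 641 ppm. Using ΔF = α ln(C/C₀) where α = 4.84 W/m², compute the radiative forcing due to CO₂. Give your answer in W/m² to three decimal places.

ΔF = 1.955 W/m²

CO₂ absorption bands are partially saturated, so forcing scales with the logarithm of the concentration ratio.
CO₂: 4.84 × ln(641/428) = 4.84 × ln(1.49766) = 4.84 × 0.40390 = 1.9549 W/m².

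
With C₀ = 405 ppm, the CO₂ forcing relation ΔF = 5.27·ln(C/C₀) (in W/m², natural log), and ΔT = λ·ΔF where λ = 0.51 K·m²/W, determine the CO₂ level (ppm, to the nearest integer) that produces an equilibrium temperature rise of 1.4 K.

Required forcing: ΔF = ΔT/λ = 1.4/0.51 = 2.7451 W/m².
Then ln(C/405) = ΔF/5.27 = 2.7451/5.27 = 0.52089.
So C = 405 × e^0.52089 = 405 × 1.68353 = 681.83 ppm.

C ≈ 682 ppm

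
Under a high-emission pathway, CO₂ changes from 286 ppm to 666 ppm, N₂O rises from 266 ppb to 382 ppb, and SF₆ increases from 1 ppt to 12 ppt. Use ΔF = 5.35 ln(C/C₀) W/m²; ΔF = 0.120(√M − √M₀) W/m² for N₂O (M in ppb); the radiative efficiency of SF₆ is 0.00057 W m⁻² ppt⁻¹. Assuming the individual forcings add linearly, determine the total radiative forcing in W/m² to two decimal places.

ΔF = 4.92 W/m²

CO₂: 5.35 × ln(666/286) = 5.35 × ln(2.32867) = 5.35 × 0.84530 = 4.5224 W/m².
N₂O: 0.120 × (√382 − √266) = 0.120 × (19.5448 − 16.3095) = 0.120 × 3.2353 = 0.3882 W/m².
SF₆: ΔF = 0.00057 × (12 − 1) = 0.00057 × 11 = 0.0063 W/m².
Total ΔF = 4.5224 + 0.3882 + 0.0063 = 4.9169 W/m².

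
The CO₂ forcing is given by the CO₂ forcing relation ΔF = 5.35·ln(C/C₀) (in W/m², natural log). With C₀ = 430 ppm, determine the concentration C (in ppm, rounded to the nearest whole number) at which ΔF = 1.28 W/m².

Set 5.35 ln(C/430) = 1.28, so ln(C/430) = 1.28/5.35 = 0.23925.
Then C/430 = e^0.23925 = 1.27030, giving C = 430 × 1.27030 = 546.23 ppm.

C ≈ 546 ppm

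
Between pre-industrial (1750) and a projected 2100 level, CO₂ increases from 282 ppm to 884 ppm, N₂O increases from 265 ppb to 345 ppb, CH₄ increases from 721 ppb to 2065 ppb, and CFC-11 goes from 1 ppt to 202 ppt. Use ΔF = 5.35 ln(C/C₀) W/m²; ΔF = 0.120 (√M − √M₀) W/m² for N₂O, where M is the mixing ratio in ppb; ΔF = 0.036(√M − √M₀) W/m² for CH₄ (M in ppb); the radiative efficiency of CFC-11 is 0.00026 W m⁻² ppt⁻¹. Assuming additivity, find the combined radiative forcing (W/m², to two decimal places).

CO₂: 5.35 × ln(884/282) = 5.35 × ln(3.13475) = 5.35 × 1.14255 = 6.1126 W/m².
N₂O: 0.120 × (√345 − √265) = 0.120 × (18.5742 − 16.2788) = 0.120 × 2.2954 = 0.2754 W/m².
CH₄: 0.036 × (√2065 − √721) = 0.036 × (45.4423 − 26.8514) = 0.036 × 18.5909 = 0.6693 W/m².
CFC-11: ΔF = 0.00026 × (202 − 1) = 0.00026 × 201 = 0.0523 W/m².
Total ΔF = 6.1126 + 0.2754 + 0.6693 + 0.0523 = 7.1096 W/m².

ΔF = 7.11 W/m²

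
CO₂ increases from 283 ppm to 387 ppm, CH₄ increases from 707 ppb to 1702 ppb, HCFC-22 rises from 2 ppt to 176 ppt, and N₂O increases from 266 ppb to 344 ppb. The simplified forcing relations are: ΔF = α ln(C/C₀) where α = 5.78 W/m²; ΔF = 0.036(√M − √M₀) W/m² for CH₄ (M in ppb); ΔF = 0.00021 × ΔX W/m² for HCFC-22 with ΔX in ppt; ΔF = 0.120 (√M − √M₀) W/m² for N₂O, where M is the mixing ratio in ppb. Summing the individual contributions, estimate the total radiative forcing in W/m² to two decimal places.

CO₂: 5.78 × ln(387/283) = 5.78 × ln(1.36749) = 5.78 × 0.31298 = 1.8090 W/m².
CH₄: 0.036 × (√1702 − √707) = 0.036 × (41.2553 − 26.5895) = 0.036 × 14.6658 = 0.5280 W/m².
HCFC-22: ΔF = 0.00021 × (176 − 2) = 0.00021 × 174 = 0.0365 W/m².
N₂O: 0.120 × (√344 − √266) = 0.120 × (18.5472 − 16.3095) = 0.120 × 2.2377 = 0.2685 W/m².
Total ΔF = 1.8090 + 0.5280 + 0.0365 + 0.2685 = 2.6420 W/m².

ΔF = 2.64 W/m²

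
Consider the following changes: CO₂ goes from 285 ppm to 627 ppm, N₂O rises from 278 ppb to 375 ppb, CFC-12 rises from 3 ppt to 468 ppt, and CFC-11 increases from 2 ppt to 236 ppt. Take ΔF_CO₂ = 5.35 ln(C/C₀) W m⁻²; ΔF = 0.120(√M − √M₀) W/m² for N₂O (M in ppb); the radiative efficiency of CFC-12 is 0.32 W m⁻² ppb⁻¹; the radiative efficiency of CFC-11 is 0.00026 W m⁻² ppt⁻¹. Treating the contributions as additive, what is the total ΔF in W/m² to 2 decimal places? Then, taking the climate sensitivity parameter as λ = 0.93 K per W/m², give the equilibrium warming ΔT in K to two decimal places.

ΔF = 4.75 W/m²; ΔT = 4.42 K

CO₂: 5.35 × ln(627/285) = 5.35 × ln(2.20000) = 5.35 × 0.78846 = 4.2183 W/m².
N₂O: 0.120 × (√375 − √278) = 0.120 × (19.3649 − 16.6733) = 0.120 × 2.6916 = 0.3230 W/m².
CFC-12: Δ = 468 − 3 = 465 ppt = 0.465 ppb; ΔF = 0.32 × 0.465 = 0.1488 W/m².
CFC-11: ΔF = 0.00026 × (236 − 2) = 0.00026 × 234 = 0.0608 W/m².
Total ΔF = 4.2183 + 0.3230 + 0.1488 + 0.0608 = 4.7509 W/m².
ΔT = λ ΔF = 0.93 × 4.75 = 4.4175 K.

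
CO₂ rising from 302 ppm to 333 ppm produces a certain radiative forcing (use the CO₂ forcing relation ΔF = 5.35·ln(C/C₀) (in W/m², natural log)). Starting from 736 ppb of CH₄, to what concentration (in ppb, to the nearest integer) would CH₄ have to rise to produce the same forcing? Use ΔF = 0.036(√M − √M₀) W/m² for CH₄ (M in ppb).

CO₂ forcing: 5.35 × ln(333/302) = 5.35 × 0.097715 = 0.52278 W/m².
Set 0.036(√M − √736) = 0.52278: √M = 0.52278/0.036 + √736 = 14.5217 + 27.1293 = 41.6510.
M = (41.6510)² = 1734.81 ppb.

M ≈ 1735 ppb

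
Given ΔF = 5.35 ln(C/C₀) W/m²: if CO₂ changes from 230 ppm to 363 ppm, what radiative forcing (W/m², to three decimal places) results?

CO₂: 5.35 × ln(363/230) = 5.35 × ln(1.57826) = 5.35 × 0.45632 = 2.4413 W/m².

ΔF = 2.441 W/m²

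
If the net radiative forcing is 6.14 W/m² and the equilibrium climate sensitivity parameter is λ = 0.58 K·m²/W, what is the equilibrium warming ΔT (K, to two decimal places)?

ΔT = 3.56 K

ΔT = λ ΔF = 0.58 × 6.14 = 3.5612 K.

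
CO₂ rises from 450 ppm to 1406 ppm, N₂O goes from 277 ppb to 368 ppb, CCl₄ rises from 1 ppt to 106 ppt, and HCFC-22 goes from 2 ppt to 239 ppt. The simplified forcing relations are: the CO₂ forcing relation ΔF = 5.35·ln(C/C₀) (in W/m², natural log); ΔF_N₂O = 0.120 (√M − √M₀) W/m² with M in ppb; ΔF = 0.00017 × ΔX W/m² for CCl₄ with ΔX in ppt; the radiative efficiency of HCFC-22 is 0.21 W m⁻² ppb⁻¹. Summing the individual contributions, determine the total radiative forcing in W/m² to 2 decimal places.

CO₂: 5.35 × ln(1406/450) = 5.35 × ln(3.12444) = 5.35 × 1.13926 = 6.0950 W/m².
N₂O: 0.120 × (√368 − √277) = 0.120 × (19.1833 − 16.6433) = 0.120 × 2.5400 = 0.3048 W/m².
CCl₄: ΔF = 0.00017 × (106 − 1) = 0.00017 × 105 = 0.0179 W/m².
HCFC-22: Δ = 239 − 2 = 237 ppt = 0.237 ppb; ΔF = 0.21 × 0.237 = 0.0498 W/m².
Total ΔF = 6.0950 + 0.3048 + 0.0179 + 0.0498 = 6.4675 W/m².

ΔF = 6.47 W/m²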